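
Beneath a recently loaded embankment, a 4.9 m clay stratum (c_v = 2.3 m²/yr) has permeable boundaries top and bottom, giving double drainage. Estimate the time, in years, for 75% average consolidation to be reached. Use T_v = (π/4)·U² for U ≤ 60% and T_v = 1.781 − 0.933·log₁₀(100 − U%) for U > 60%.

t ≈ 1.24 years

Drainage path length: H_d = H/2 = 2.45 m (double drainage).
U > 60%: T_v = 1.781 − 0.933·log₁₀(100 − 75) = 0.47672.
t = T_v·H_d²/c_v = 0.47672×2.45²/2.3 = 1.244 years.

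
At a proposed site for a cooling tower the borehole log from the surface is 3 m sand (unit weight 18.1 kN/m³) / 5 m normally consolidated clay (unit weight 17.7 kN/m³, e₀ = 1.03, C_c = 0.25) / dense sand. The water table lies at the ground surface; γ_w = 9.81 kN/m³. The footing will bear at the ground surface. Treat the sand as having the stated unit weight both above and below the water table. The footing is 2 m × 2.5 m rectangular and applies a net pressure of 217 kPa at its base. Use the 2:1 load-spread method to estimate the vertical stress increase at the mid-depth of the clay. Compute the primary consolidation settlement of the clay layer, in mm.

S_c ≈ 91 mm

Mid-depth of clay below the ground surface: z = 3 + 5/2 = 5.5 m.
Total vertical stress at mid-clay: σ_v = 18.1×3 + 17.7×2.5 = 98.55 kPa.
Pore pressure: u = 9.81×(5.5 − 0) = 53.955 kPa.
Initial effective stress: σ'_0 = σ_v − u = 98.55 − 53.955 = 44.595 kPa.
Stress increase at mid-clay by the 2:1 spreading method:
Δσ = qBL/((B+z)(L+z)) = 217×2×2.5/((2+5.5)(2.5+5.5)) = 18.083 kPa
Final effective stress: σ'_f = σ'_0 + Δσ = 44.595 + 18.083 = 62.678 kPa.
Normally consolidated clay, so the full stress increment lies on the virgin compression line:
S_c = C_c·H/(1+e₀)·log₁₀(σ'_f/σ'_0) = 0.25×5/(1+1.03)×log₁₀(62.678/44.595)
    = 0.61576 × 0.14783 = 0.09103 m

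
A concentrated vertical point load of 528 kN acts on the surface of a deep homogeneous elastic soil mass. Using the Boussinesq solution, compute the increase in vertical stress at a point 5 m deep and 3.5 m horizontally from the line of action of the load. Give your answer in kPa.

Δσ_z ≈ 3.72 kPa

Boussinesq vertical stress below a point load on an elastic half-space:
Δσ_z = 3P/(2πz²) · [1 + (r/z)²]^(−5/2)
r/z = 3.5/5 = 0.7; [1+(r/z)²]^(−5/2) = 0.36901.
Δσ_z = 3×528/(2π×5²) × 0.36901 = 10.084 × 0.36901 = 3.721 kPa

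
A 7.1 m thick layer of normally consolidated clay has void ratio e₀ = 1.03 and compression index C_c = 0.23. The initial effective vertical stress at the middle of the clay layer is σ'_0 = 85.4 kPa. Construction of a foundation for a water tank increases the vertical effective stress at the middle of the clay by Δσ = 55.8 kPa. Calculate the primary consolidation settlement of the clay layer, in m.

Final effective stress: σ'_f = σ'_0 + Δσ = 85.4 + 55.8 = 141.2 kPa.
Normally consolidated clay, so the full stress increment lies on the virgin compression line:
S_c = C_c·H/(1+e₀)·log₁₀(σ'_f/σ'_0) = 0.23×7.1/(1+1.03)×log₁₀(141.2/85.4)
    = 0.80443 × 0.21838 = 0.1757 m

S_c ≈ 0.176 m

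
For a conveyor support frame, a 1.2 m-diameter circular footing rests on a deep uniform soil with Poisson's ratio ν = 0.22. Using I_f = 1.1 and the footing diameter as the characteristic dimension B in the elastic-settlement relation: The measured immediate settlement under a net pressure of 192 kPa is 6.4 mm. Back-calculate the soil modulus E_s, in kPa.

E_s ≈ 37700 kPa

S_e = q·B·(1−ν²)/E_s · I_f  ⇒  E_s = q·B·(1−ν²)·I_f / S_e.
E_s = 192 × 1.2 × 0.9516 × 1.1 / 0.0064 = 37680 kPa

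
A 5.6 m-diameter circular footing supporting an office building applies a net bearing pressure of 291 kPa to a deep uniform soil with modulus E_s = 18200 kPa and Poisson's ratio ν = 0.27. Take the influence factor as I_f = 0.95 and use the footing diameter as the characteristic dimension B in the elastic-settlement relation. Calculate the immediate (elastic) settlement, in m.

Immediate (elastic) settlement: S_e = q·B·(1−ν²)/E_s · I_f.
S_e = 291 × 5.6 × (1 − 0.27²) / 18200 × 0.95
    = 291 × 5.6 × 0.9271 / 18200 × 0.95
    = 0.07886 m

S_e ≈ 0.0789 m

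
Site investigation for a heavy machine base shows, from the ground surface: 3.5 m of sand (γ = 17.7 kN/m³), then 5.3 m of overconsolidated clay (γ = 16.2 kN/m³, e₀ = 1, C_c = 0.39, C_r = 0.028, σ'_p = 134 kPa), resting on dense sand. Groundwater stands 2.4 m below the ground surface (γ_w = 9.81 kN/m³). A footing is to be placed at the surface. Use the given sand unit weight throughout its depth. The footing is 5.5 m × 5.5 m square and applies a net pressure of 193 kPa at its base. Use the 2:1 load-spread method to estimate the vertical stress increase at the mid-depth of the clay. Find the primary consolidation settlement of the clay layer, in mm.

Mid-depth of clay below the ground surface: z = 3.5 + 5.3/2 = 6.15 m.
Total vertical stress at mid-clay: σ_v = 17.7×3.5 + 16.2×2.65 = 104.88 kPa.
Pore pressure: u = 9.81×(6.15 − 2.4) = 36.788 kPa.
Initial effective stress: σ'_0 = σ_v − u = 104.88 − 36.788 = 68.092 kPa.
Stress increase at mid-clay by the 2:1 spreading method:
Δσ = qBL/((B+z)(L+z)) = 193×5.5×5.5/((5.5+6.15)(5.5+6.15)) = 43.016 kPa
Final effective stress: σ'_f = 68.092 + 43.016 = 111.11 kPa.
σ'_f = 111.11 ≤ σ'_p = 134 kPa, so the clay remains overconsolidated and only the recompression index applies:
S_c = C_r·H/(1+e₀)·log₁₀(σ'_f/σ'_0) = 0.028×5.3/2×log₁₀(111.11/68.092)
    = 0.0742 × 0.21266 = 0.01578 m

S_c ≈ 15.8 mm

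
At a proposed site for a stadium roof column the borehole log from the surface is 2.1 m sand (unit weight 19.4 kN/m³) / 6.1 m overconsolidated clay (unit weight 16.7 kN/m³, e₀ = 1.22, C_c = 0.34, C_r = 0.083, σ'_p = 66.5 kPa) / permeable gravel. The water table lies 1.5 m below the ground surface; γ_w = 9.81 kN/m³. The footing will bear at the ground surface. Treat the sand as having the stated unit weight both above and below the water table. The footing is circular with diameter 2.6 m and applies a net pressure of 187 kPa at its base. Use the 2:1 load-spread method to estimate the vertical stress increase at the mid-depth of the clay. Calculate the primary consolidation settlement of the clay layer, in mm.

Mid-depth of clay below the ground surface: z = 2.1 + 6.1/2 = 5.15 m.
Total vertical stress at mid-clay: σ_v = 19.4×2.1 + 16.7×3.05 = 91.675 kPa.
Pore pressure: u = 9.81×(5.15 − 1.5) = 35.806 kPa.
Initial effective stress: σ'_0 = σ_v − u = 91.675 − 35.806 = 55.869 kPa.
Stress increase at mid-clay by the 2:1 spreading method:
Δσ ≈ qD²/(D+z)² = 187×2.6²/(2.6+5.15)² = 21.047 kPa
Final effective stress: σ'_f = 55.869 + 21.047 = 76.916 kPa.
σ'_f = 76.916 > σ'_p = 66.5 kPa, so the stress path crosses the preconsolidation pressure — recompression up to σ'_p, then virgin compression beyond:
S_c = H/(1+e₀)·[C_r·log₁₀(σ'_p/σ'_0) + C_c·log₁₀(σ'_f/σ'_p)]
    = 6.1/2.22 × [0.083×log₁₀(66.5/55.869) + 0.34×log₁₀(76.916/66.5)]
    = 2.7477 × [0.006279 + 0.021486] = 0.07629 m

S_c ≈ 76.3 mm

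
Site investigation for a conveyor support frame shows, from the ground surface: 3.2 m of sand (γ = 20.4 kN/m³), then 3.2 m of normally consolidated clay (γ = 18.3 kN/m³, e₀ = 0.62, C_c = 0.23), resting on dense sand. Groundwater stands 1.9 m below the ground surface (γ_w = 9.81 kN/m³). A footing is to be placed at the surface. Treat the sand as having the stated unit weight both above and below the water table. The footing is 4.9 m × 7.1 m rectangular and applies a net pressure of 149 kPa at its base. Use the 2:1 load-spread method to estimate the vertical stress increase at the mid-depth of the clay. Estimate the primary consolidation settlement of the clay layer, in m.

S_c ≈ 0.102 m

Mid-depth of clay below the ground surface: z = 3.2 + 3.2/2 = 4.8 m.
Total vertical stress at mid-clay: σ_v = 20.4×3.2 + 18.3×1.6 = 94.56 kPa.
Pore pressure: u = 9.81×(4.8 − 1.9) = 28.449 kPa.
Initial effective stress: σ'_0 = σ_v − u = 94.56 − 28.449 = 66.111 kPa.
Stress increase at mid-clay by the 2:1 spreading method:
Δσ = qBL/((B+z)(L+z)) = 149×4.9×7.1/((4.9+4.8)(7.1+4.8)) = 44.908 kPa
Final effective stress: σ'_f = σ'_0 + Δσ = 66.111 + 44.908 = 111.02 kPa.
Normally consolidated clay, so the full stress increment lies on the virgin compression line:
S_c = C_c·H/(1+e₀)·log₁₀(σ'_f/σ'_0) = 0.23×3.2/(1+0.62)×log₁₀(111.02/66.111)
    = 0.45432 × 0.22513 = 0.1023 m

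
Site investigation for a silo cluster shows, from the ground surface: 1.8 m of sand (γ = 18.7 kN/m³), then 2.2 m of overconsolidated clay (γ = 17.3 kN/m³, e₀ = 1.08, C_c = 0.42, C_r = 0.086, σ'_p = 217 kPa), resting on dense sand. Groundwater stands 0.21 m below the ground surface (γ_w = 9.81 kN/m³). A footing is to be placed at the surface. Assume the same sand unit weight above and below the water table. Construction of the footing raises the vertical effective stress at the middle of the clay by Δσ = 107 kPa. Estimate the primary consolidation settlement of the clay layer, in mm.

Mid-depth of clay below the ground surface: z = 1.8 + 2.2/2 = 2.9 m.
Total vertical stress at mid-clay: σ_v = 18.7×1.8 + 17.3×1.1 = 52.69 kPa.
Pore pressure: u = 9.81×(2.9 − 0.21) = 26.389 kPa.
Initial effective stress: σ'_0 = σ_v − u = 52.69 − 26.389 = 26.301 kPa.
Final effective stress: σ'_f = 26.301 + 107 = 133.3 kPa.
σ'_f = 133.3 ≤ σ'_p = 217 kPa, so the clay remains overconsolidated and only the recompression index applies:
S_c = C_r·H/(1+e₀)·log₁₀(σ'_f/σ'_0) = 0.086×2.2/2.08×log₁₀(133.3/26.301)
    = 0.090962 × 0.70486 = 0.06412 m

S_c ≈ 64.1 mm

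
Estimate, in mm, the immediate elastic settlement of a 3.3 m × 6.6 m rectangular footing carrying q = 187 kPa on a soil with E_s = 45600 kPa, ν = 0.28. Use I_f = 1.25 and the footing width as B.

Immediate (elastic) settlement: S_e = q·B·(1−ν²)/E_s · I_f.
S_e = 187 × 3.3 × (1 − 0.28²) / 45600 × 1.25
    = 187 × 3.3 × 0.9216 / 45600 × 1.25
    = 0.01559 m = 15.59 mm

S_e ≈ 15.6 mm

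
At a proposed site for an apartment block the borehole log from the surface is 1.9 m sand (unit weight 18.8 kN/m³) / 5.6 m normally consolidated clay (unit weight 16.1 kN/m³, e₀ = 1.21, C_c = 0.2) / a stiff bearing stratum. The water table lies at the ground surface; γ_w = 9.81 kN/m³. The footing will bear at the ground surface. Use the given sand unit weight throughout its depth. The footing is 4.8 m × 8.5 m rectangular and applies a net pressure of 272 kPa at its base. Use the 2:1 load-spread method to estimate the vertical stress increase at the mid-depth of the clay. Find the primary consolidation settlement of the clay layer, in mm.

S_c ≈ 279 mm

Mid-depth of clay below the ground surface: z = 1.9 + 5.6/2 = 4.7 m.
Total vertical stress at mid-clay: σ_v = 18.8×1.9 + 16.1×2.8 = 80.8 kPa.
Pore pressure: u = 9.81×(4.7 − 0) = 46.107 kPa.
Initial effective stress: σ'_0 = σ_v − u = 80.8 − 46.107 = 34.693 kPa.
Stress increase at mid-clay by the 2:1 spreading method:
Δσ = qBL/((B+z)(L+z)) = 272×4.8×8.5/((4.8+4.7)(8.5+4.7)) = 88.498 kPa
Final effective stress: σ'_f = σ'_0 + Δσ = 34.693 + 88.498 = 123.19 kPa.
Normally consolidated clay, so the full stress increment lies on the virgin compression line:
S_c = C_c·H/(1+e₀)·log₁₀(σ'_f/σ'_0) = 0.2×5.6/(1+1.21)×log₁₀(123.19/34.693)
    = 0.50679 × 0.55033 = 0.2789 m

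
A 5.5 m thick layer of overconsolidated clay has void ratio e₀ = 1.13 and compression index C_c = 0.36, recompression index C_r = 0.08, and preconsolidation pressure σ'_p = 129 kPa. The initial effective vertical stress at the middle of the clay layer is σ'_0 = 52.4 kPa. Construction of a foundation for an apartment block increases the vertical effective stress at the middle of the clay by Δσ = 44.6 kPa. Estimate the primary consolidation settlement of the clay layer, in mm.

S_c ≈ 55.2 mm

Final effective stress: σ'_f = 52.4 + 44.6 = 97 kPa.
σ'_f = 97 ≤ σ'_p = 129 kPa, so the clay remains overconsolidated and only the recompression index applies:
S_c = C_r·H/(1+e₀)·log₁₀(σ'_f/σ'_0) = 0.08×5.5/2.13×log₁₀(97/52.4)
    = 0.20658 × 0.26744 = 0.05525 m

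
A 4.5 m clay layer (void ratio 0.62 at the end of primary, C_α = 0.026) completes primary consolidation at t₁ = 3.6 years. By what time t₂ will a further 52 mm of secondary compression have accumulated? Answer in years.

S_s = C_α·H/(1+e_p)·log₁₀(t₂/t₁) ⇒ log₁₀(t₂/t₁) = S_s·(1+e_p)/(C_α·H).
log₁₀(t₂/t₁) = 0.052 × (1+0.62) / (0.026×4.5) = 0.72
t₂ = t₁ × 10^0.72 = 3.6 × 5.248 = 18.89 years

t₂ ≈ 18.9 years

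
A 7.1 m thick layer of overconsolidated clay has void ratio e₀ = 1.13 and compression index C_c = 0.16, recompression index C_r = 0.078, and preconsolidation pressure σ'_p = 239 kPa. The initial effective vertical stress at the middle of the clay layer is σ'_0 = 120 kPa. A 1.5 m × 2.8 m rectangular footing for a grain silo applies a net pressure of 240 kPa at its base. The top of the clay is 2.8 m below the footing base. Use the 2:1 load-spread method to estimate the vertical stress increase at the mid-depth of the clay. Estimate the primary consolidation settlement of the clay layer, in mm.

S_c ≈ 12.5 mm

Mid-depth of clay below the footing base: z = 2.8 + 7.1/2 = 6.35 m.
Stress increase at mid-clay by the 2:1 spreading method:
Δσ = qBL/((B+z)(L+z)) = 240×1.5×2.8/((1.5+6.35)(2.8+6.35)) = 14.034 kPa
Final effective stress: σ'_f = 120 + 14.034 = 134.03 kPa.
σ'_f = 134.03 ≤ σ'_p = 239 kPa, so the clay remains overconsolidated and only the recompression index applies:
S_c = C_r·H/(1+e₀)·log₁₀(σ'_f/σ'_0) = 0.078×7.1/2.13×log₁₀(134.03/120)
    = 0.26 × 0.048021 = 0.01249 m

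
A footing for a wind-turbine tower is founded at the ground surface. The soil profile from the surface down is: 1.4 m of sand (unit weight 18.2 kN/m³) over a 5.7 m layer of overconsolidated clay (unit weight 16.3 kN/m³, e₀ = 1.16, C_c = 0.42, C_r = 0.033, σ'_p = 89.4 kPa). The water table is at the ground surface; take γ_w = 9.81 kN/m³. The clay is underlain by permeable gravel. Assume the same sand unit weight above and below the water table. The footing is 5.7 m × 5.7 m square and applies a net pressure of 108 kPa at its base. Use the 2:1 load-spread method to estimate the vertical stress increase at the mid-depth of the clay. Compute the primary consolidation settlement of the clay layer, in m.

Mid-depth of clay below the ground surface: z = 1.4 + 5.7/2 = 4.25 m.
Total vertical stress at mid-clay: σ_v = 18.2×1.4 + 16.3×2.85 = 71.935 kPa.
Pore pressure: u = 9.81×(4.25 − 0) = 41.693 kPa.
Initial effective stress: σ'_0 = σ_v − u = 71.935 − 41.693 = 30.242 kPa.
Stress increase at mid-clay by the 2:1 spreading method:
Δσ = qBL/((B+z)(L+z)) = 108×5.7×5.7/((5.7+4.25)(5.7+4.25)) = 35.443 kPa
Final effective stress: σ'_f = 30.242 + 35.443 = 65.685 kPa.
σ'_f = 65.685 ≤ σ'_p = 89.4 kPa, so the clay remains overconsolidated and only the recompression index applies:
S_c = C_r·H/(1+e₀)·log₁₀(σ'_f/σ'_0) = 0.033×5.7/2.16×log₁₀(65.685/30.242)
    = 0.087084 × 0.33686 = 0.02934 m

S_c ≈ 0.0293 m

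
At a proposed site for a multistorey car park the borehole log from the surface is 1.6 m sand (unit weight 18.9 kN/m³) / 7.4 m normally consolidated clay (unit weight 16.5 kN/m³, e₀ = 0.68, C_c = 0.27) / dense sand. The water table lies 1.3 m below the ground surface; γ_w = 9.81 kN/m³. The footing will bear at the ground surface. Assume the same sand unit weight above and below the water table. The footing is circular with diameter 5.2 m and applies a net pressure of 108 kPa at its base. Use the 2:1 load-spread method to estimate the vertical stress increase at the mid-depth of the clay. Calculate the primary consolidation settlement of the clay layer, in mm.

S_c ≈ 212 mm

Mid-depth of clay below the ground surface: z = 1.6 + 7.4/2 = 5.3 m.
Total vertical stress at mid-clay: σ_v = 18.9×1.6 + 16.5×3.7 = 91.29 kPa.
Pore pressure: u = 9.81×(5.3 − 1.3) = 39.24 kPa.
Initial effective stress: σ'_0 = σ_v − u = 91.29 − 39.24 = 52.05 kPa.
Stress increase at mid-clay by the 2:1 spreading method:
Δσ ≈ qD²/(D+z)² = 108×5.2²/(5.2+5.3)² = 26.488 kPa
Final effective stress: σ'_f = σ'_0 + Δσ = 52.05 + 26.488 = 78.538 kPa.
Normally consolidated clay, so the full stress increment lies on the virgin compression line:
S_c = C_c·H/(1+e₀)·log₁₀(σ'_f/σ'_0) = 0.27×7.4/(1+0.68)×log₁₀(78.538/52.05)
    = 1.1893 × 0.17866 = 0.2125 m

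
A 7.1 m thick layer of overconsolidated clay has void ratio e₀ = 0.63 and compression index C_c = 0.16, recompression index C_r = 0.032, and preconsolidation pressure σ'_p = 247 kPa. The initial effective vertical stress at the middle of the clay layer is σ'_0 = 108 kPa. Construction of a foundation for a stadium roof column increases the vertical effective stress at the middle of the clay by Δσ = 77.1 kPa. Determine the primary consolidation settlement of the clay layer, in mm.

S_c ≈ 32.6 mm

Final effective stress: σ'_f = 108 + 77.1 = 185.1 kPa.
σ'_f = 185.1 ≤ σ'_p = 247 kPa, so the clay remains overconsolidated and only the recompression index applies:
S_c = C_r·H/(1+e₀)·log₁₀(σ'_f/σ'_0) = 0.032×7.1/1.63×log₁₀(185.1/108)
    = 0.13939 × 0.23398 = 0.03261 m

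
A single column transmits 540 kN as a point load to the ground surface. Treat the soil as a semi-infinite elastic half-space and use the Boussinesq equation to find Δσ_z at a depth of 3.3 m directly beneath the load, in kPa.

Boussinesq vertical stress below a point load on an elastic half-space:
Δσ_z = 3P/(2πz²) · [1 + (r/z)²]^(−5/2)
r/z = 0/3.3 = 0; [1+(r/z)²]^(−5/2) = 1.
Δσ_z = 3×540/(2π×3.3²) × 1 = 23.676 × 1 = 23.68 kPa

Δσ_z ≈ 23.7 kPa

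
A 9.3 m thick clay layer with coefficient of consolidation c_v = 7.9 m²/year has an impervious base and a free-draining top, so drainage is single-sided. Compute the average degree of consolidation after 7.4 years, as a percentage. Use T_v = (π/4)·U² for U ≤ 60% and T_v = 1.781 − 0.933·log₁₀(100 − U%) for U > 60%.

Drainage path length: H_d = H = 9.3 m (single drainage).
T_v = c_v·t/H_d² = 7.9×7.4/9.3² = 0.67592.
T_v = 0.67592 corresponds to the U > 60% branch:
U = 1 − 10^((1.781 − T_v)/0.933)/100 = 0.8471

U ≈ 84.7 %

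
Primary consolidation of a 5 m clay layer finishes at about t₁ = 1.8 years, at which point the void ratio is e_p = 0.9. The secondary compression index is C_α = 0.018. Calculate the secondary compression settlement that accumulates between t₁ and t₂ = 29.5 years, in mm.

Secondary compression: S_s = C_α·H/(1+e_p)·log₁₀(t₂/t₁)
S_s = 0.018×5/(1+0.9)×log₁₀(29.5/1.8)
    = 0.04737 × 1.215 = 0.05753 m

S_s ≈ 57.5 mm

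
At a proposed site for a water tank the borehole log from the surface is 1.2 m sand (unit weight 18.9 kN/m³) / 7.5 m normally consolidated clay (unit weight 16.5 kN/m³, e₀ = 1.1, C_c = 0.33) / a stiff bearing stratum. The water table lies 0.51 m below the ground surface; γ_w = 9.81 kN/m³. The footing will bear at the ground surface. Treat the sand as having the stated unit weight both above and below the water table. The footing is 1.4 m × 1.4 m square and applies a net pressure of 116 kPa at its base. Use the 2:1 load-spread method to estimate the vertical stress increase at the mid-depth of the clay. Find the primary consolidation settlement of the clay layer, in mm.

Mid-depth of clay below the ground surface: z = 1.2 + 7.5/2 = 4.95 m.
Total vertical stress at mid-clay: σ_v = 18.9×1.2 + 16.5×3.75 = 84.555 kPa.
Pore pressure: u = 9.81×(4.95 − 0.51) = 43.556 kPa.
Initial effective stress: σ'_0 = σ_v − u = 84.555 − 43.556 = 40.999 kPa.
Stress increase at mid-clay by the 2:1 spreading method:
Δσ = qBL/((B+z)(L+z)) = 116×1.4×1.4/((1.4+4.95)(1.4+4.95)) = 5.6385 kPa
Final effective stress: σ'_f = σ'_0 + Δσ = 40.999 + 5.6385 = 46.638 kPa.
Normally consolidated clay, so the full stress increment lies on the virgin compression line:
S_c = C_c·H/(1+e₀)·log₁₀(σ'_f/σ'_0) = 0.33×7.5/(1+1.1)×log₁₀(46.638/40.999)
    = 1.1786 × 0.055967 = 0.06596 m

S_c ≈ 66 mm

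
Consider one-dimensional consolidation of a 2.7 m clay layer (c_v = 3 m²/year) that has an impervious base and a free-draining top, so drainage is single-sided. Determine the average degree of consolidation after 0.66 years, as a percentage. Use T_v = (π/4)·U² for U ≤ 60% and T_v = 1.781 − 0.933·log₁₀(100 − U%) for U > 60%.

Drainage path length: H_d = H = 2.7 m (single drainage).
T_v = c_v·t/H_d² = 3×0.66/2.7² = 0.2716.
T_v = 0.2716 corresponds to the U ≤ 60% branch:
U = √(4T_v/π) = 0.5881

U ≈ 58.8 %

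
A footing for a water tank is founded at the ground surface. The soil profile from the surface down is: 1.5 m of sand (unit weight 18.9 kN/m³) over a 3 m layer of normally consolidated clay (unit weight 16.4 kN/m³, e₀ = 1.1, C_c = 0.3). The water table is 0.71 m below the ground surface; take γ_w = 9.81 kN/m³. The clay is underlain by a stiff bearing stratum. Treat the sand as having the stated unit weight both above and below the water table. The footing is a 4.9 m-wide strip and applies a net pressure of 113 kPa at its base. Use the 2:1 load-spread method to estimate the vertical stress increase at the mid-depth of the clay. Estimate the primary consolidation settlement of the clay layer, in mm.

Mid-depth of clay below the ground surface: z = 1.5 + 3/2 = 3 m.
Total vertical stress at mid-clay: σ_v = 18.9×1.5 + 16.4×1.5 = 52.95 kPa.
Pore pressure: u = 9.81×(3 − 0.71) = 22.465 kPa.
Initial effective stress: σ'_0 = σ_v − u = 52.95 − 22.465 = 30.485 kPa.
Stress increase at mid-clay by the 2:1 spreading method:
Δσ = qB/(B+z) = 113×4.9/(4.9+3) = 70.089 kPa
Final effective stress: σ'_f = σ'_0 + Δσ = 30.485 + 70.089 = 100.57 kPa.
Normally consolidated clay, so the full stress increment lies on the virgin compression line:
S_c = C_c·H/(1+e₀)·log₁₀(σ'_f/σ'_0) = 0.3×3/(1+1.1)×log₁₀(100.57/30.485)
    = 0.42857 × 0.51838 = 0.2222 m

S_c ≈ 222 mm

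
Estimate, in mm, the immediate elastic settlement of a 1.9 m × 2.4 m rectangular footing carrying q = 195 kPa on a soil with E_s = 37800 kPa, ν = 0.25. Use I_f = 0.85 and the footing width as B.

S_e ≈ 7.81 mm

Immediate (elastic) settlement: S_e = q·B·(1−ν²)/E_s · I_f.
S_e = 195 × 1.9 × (1 − 0.25²) / 37800 × 0.85
    = 195 × 1.9 × 0.9375 / 37800 × 0.85
    = 0.007811 m = 7.811 mm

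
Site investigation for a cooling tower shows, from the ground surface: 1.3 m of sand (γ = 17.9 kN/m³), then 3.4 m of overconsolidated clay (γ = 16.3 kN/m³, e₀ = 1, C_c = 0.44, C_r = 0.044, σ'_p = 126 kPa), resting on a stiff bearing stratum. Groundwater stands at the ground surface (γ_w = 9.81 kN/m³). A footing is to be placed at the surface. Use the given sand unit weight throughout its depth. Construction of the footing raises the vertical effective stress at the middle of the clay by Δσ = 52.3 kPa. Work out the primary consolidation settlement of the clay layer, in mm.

Mid-depth of clay below the ground surface: z = 1.3 + 3.4/2 = 3 m.
Total vertical stress at mid-clay: σ_v = 17.9×1.3 + 16.3×1.7 = 50.98 kPa.
Pore pressure: u = 9.81×(3 − 0) = 29.43 kPa.
Initial effective stress: σ'_0 = σ_v − u = 50.98 − 29.43 = 21.55 kPa.
Final effective stress: σ'_f = 21.55 + 52.3 = 73.85 kPa.
σ'_f = 73.85 ≤ σ'_p = 126 kPa, so the clay remains overconsolidated and only the recompression index applies:
S_c = C_r·H/(1+e₀)·log₁₀(σ'_f/σ'_0) = 0.044×3.4/2×log₁₀(73.85/21.55)
    = 0.0748 × 0.5349 = 0.04001 m

S_c ≈ 40 mm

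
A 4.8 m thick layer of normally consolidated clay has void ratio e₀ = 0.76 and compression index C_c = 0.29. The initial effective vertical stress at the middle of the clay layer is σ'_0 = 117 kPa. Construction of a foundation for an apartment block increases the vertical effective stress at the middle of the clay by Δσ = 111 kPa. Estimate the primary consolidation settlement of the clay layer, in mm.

S_c ≈ 229 mm

Final effective stress: σ'_f = σ'_0 + Δσ = 117 + 111 = 228 kPa.
Normally consolidated clay, so the full stress increment lies on the virgin compression line:
S_c = C_c·H/(1+e₀)·log₁₀(σ'_f/σ'_0) = 0.29×4.8/(1+0.76)×log₁₀(228/117)
    = 0.79091 × 0.28975 = 0.2292 m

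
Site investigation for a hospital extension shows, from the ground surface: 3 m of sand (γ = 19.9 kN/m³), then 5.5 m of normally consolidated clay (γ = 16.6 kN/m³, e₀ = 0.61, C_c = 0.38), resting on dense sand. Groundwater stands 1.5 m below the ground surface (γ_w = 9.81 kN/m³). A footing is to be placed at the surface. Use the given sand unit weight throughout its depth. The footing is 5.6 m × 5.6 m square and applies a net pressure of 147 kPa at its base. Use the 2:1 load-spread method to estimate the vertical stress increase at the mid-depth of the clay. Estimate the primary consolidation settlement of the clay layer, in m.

Mid-depth of clay below the ground surface: z = 3 + 5.5/2 = 5.75 m.
Total vertical stress at mid-clay: σ_v = 19.9×3 + 16.6×2.75 = 105.35 kPa.
Pore pressure: u = 9.81×(5.75 − 1.5) = 41.693 kPa.
Initial effective stress: σ'_0 = σ_v − u = 105.35 − 41.693 = 63.657 kPa.
Stress increase at mid-clay by the 2:1 spreading method:
Δσ = qBL/((B+z)(L+z)) = 147×5.6×5.6/((5.6+5.75)(5.6+5.75)) = 35.785 kPa
Final effective stress: σ'_f = σ'_0 + Δσ = 63.657 + 35.785 = 99.442 kPa.
Normally consolidated clay, so the full stress increment lies on the virgin compression line:
S_c = C_c·H/(1+e₀)·log₁₀(σ'_f/σ'_0) = 0.38×5.5/(1+0.61)×log₁₀(99.442/63.657)
    = 1.2981 × 0.19372 = 0.2515 m

S_c ≈ 0.251 m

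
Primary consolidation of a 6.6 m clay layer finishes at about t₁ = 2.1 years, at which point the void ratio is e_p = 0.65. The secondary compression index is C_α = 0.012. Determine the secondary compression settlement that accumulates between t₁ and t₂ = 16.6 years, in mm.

Secondary compression: S_s = C_α·H/(1+e_p)·log₁₀(t₂/t₁)
S_s = 0.012×6.6/(1+0.65)×log₁₀(16.6/2.1)
    = 0.048 × 0.8979 = 0.0431 m

S_s ≈ 43.1 mm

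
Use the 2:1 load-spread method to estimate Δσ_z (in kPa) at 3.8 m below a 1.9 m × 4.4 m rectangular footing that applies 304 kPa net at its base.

Δσ_z ≈ 54.4 kPa

By the 2:1 method the load spreads at 1 horizontal : 2 vertical, so at depth z the loaded area has grown by z in each plan dimension:
Δσ = qBL/((B+z)(L+z)) = 304×1.9×4.4/((1.9+3.8)(4.4+3.8)) = 54.374 kPa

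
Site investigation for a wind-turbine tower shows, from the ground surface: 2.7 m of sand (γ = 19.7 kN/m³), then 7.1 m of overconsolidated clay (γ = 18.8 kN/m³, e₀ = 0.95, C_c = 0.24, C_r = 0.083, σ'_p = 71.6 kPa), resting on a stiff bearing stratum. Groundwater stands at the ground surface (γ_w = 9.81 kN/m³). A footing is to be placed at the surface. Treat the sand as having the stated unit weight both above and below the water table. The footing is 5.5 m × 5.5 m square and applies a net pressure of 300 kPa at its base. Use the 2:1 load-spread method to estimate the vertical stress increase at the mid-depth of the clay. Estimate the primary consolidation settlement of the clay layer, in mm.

Mid-depth of clay below the ground surface: z = 2.7 + 7.1/2 = 6.25 m.
Total vertical stress at mid-clay: σ_v = 19.7×2.7 + 18.8×3.55 = 119.93 kPa.
Pore pressure: u = 9.81×(6.25 − 0) = 61.312 kPa.
Initial effective stress: σ'_0 = σ_v − u = 119.93 − 61.312 = 58.618 kPa.
Stress increase at mid-clay by the 2:1 spreading method:
Δσ = qBL/((B+z)(L+z)) = 300×5.5×5.5/((5.5+6.25)(5.5+6.25)) = 65.731 kPa
Final effective stress: σ'_f = 58.618 + 65.731 = 124.35 kPa.
σ'_f = 124.35 > σ'_p = 71.6 kPa, so the stress path crosses the preconsolidation pressure — recompression up to σ'_p, then virgin compression beyond:
S_c = H/(1+e₀)·[C_r·log₁₀(σ'_p/σ'_0) + C_c·log₁₀(σ'_f/σ'_p)]
    = 7.1/1.95 × [0.083×log₁₀(71.6/58.618) + 0.24×log₁₀(124.35/71.6)]
    = 3.641 × [0.0072112 + 0.057536] = 0.2357 m

S_c ≈ 236 mm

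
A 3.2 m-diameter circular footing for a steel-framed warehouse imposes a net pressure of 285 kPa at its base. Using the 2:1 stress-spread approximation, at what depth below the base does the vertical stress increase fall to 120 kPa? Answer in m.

2:1 spreading — at depth z the loaded area has grown by z in each plan dimension:
qD²/(D+z)² = Δσ_z ⇒ z = D(√(q/Δσ_z) − 1) = 3.2×(√(285/120) − 1) = 1.732 m

z ≈ 1.73 m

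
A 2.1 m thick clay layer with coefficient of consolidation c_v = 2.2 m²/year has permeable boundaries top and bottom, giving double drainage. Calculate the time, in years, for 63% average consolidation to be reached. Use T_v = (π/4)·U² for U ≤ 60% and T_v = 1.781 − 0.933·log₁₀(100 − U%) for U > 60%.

t ≈ 0.159 years

Drainage path length: H_d = H/2 = 1.05 m (double drainage).
U > 60%: T_v = 1.781 − 0.933·log₁₀(100 − 63) = 0.31787.
t = T_v·H_d²/c_v = 0.31787×1.05²/2.2 = 0.1593 years.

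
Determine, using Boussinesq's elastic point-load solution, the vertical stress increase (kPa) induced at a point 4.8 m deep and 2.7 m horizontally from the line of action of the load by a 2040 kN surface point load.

Δσ_z ≈ 21.3 kPa

Boussinesq vertical stress below a point load on an elastic half-space:
Δσ_z = 3P/(2πz²) · [1 + (r/z)²]^(−5/2)
r/z = 2.7/4.8 = 0.5625; [1+(r/z)²]^(−5/2) = 0.50295.
Δσ_z = 3×2040/(2π×4.8²) × 0.50295 = 42.276 × 0.50295 = 21.26 kPa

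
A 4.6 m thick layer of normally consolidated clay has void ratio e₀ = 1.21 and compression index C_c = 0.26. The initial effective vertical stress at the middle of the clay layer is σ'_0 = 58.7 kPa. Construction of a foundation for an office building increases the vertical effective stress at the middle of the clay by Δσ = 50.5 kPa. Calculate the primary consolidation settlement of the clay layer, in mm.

S_c ≈ 146 mm

Final effective stress: σ'_f = σ'_0 + Δσ = 58.7 + 50.5 = 109.2 kPa.
Normally consolidated clay, so the full stress increment lies on the virgin compression line:
S_c = C_c·H/(1+e₀)·log₁₀(σ'_f/σ'_0) = 0.26×4.6/(1+1.21)×log₁₀(109.2/58.7)
    = 0.54118 × 0.26958 = 0.1459 m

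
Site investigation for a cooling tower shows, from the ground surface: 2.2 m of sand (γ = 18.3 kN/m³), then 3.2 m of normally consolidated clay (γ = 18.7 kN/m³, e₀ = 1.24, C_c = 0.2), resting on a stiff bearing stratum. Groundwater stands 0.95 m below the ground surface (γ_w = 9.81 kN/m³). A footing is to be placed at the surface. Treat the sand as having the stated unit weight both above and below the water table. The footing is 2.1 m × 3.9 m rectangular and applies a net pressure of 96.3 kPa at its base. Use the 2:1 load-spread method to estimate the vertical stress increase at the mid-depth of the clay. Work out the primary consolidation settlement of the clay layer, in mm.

S_c ≈ 42.7 mm

Mid-depth of clay below the ground surface: z = 2.2 + 3.2/2 = 3.8 m.
Total vertical stress at mid-clay: σ_v = 18.3×2.2 + 18.7×1.6 = 70.18 kPa.
Pore pressure: u = 9.81×(3.8 − 0.95) = 27.959 kPa.
Initial effective stress: σ'_0 = σ_v − u = 70.18 − 27.959 = 42.221 kPa.
Stress increase at mid-clay by the 2:1 spreading method:
Δσ = qBL/((B+z)(L+z)) = 96.3×2.1×3.9/((2.1+3.8)(3.9+3.8)) = 17.361 kPa
Final effective stress: σ'_f = σ'_0 + Δσ = 42.221 + 17.361 = 59.582 kPa.
Normally consolidated clay, so the full stress increment lies on the virgin compression line:
S_c = C_c·H/(1+e₀)·log₁₀(σ'_f/σ'_0) = 0.2×3.2/(1+1.24)×log₁₀(59.582/42.221)
    = 0.28571 × 0.14959 = 0.04274 m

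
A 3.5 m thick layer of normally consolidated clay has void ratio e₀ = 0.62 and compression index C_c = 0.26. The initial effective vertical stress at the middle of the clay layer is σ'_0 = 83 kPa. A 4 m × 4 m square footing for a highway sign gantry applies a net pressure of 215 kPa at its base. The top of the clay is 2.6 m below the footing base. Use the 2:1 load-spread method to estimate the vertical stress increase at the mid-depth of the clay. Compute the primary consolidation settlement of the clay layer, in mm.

Mid-depth of clay below the footing base: z = 2.6 + 3.5/2 = 4.35 m.
Stress increase at mid-clay by the 2:1 spreading method:
Δσ = qBL/((B+z)(L+z)) = 215×4×4/((4+4.35)(4+4.35)) = 49.338 kPa
Final effective stress: σ'_f = σ'_0 + Δσ = 83 + 49.338 = 132.34 kPa.
Normally consolidated clay, so the full stress increment lies on the virgin compression line:
S_c = C_c·H/(1+e₀)·log₁₀(σ'_f/σ'_0) = 0.26×3.5/(1+0.62)×log₁₀(132.34/83)
    = 0.56173 × 0.20261 = 0.1138 m

S_c ≈ 114 mm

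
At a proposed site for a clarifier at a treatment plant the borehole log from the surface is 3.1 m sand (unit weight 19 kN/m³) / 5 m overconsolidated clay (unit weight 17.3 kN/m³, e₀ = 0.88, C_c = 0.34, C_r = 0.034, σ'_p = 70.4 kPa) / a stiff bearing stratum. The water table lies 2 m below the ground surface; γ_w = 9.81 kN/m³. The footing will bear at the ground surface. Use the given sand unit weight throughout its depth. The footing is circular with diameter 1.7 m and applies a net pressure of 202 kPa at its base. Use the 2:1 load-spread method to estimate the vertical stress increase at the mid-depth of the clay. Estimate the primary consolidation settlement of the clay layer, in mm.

Mid-depth of clay below the ground surface: z = 3.1 + 5/2 = 5.6 m.
Total vertical stress at mid-clay: σ_v = 19×3.1 + 17.3×2.5 = 102.15 kPa.
Pore pressure: u = 9.81×(5.6 − 2) = 35.316 kPa.
Initial effective stress: σ'_0 = σ_v − u = 102.15 − 35.316 = 66.834 kPa.
Stress increase at mid-clay by the 2:1 spreading method:
Δσ ≈ qD²/(D+z)² = 202×1.7²/(1.7+5.6)² = 10.955 kPa
Final effective stress: σ'_f = 66.834 + 10.955 = 77.789 kPa.
σ'_f = 77.789 > σ'_p = 70.4 kPa, so the stress path crosses the preconsolidation pressure — recompression up to σ'_p, then virgin compression beyond:
S_c = H/(1+e₀)·[C_r·log₁₀(σ'_p/σ'_0) + C_c·log₁₀(σ'_f/σ'_p)]
    = 5/1.88 × [0.034×log₁₀(70.4/66.834) + 0.34×log₁₀(77.789/70.4)]
    = 2.6596 × [0.00076756 + 0.014737] = 0.04124 m

S_c ≈ 41.2 mm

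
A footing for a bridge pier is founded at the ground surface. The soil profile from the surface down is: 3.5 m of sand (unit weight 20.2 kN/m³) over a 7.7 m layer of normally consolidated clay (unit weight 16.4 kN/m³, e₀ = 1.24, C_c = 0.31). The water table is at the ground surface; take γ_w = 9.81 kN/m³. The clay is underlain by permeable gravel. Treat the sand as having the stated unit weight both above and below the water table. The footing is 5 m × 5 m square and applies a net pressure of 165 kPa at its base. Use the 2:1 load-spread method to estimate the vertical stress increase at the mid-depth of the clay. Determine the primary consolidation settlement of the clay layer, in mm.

S_c ≈ 168 mm

Mid-depth of clay below the ground surface: z = 3.5 + 7.7/2 = 7.35 m.
Total vertical stress at mid-clay: σ_v = 20.2×3.5 + 16.4×3.85 = 133.84 kPa.
Pore pressure: u = 9.81×(7.35 − 0) = 72.103 kPa.
Initial effective stress: σ'_0 = σ_v − u = 133.84 − 72.103 = 61.737 kPa.
Stress increase at mid-clay by the 2:1 spreading method:
Δσ = qBL/((B+z)(L+z)) = 165×5×5/((5+7.35)(5+7.35)) = 27.045 kPa
Final effective stress: σ'_f = σ'_0 + Δσ = 61.737 + 27.045 = 88.782 kPa.
Normally consolidated clay, so the full stress increment lies on the virgin compression line:
S_c = C_c·H/(1+e₀)·log₁₀(σ'_f/σ'_0) = 0.31×7.7/(1+1.24)×log₁₀(88.782/61.737)
    = 1.0656 × 0.15778 = 0.1681 m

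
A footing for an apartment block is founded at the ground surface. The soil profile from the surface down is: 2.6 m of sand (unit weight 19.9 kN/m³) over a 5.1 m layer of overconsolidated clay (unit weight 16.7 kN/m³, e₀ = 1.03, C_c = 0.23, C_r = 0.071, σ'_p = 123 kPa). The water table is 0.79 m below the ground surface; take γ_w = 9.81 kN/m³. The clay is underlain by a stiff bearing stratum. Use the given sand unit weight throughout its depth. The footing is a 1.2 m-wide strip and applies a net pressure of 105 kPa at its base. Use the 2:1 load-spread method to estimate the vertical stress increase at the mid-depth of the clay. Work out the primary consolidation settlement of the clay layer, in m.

Mid-depth of clay below the ground surface: z = 2.6 + 5.1/2 = 5.15 m.
Total vertical stress at mid-clay: σ_v = 19.9×2.6 + 16.7×2.55 = 94.325 kPa.
Pore pressure: u = 9.81×(5.15 − 0.79) = 42.772 kPa.
Initial effective stress: σ'_0 = σ_v − u = 94.325 − 42.772 = 51.553 kPa.
Stress increase at mid-clay by the 2:1 spreading method:
Δσ = qB/(B+z) = 105×1.2/(1.2+5.15) = 19.843 kPa
Final effective stress: σ'_f = 51.553 + 19.843 = 71.396 kPa.
σ'_f = 71.396 ≤ σ'_p = 123 kPa, so the clay remains overconsolidated and only the recompression index applies:
S_c = C_r·H/(1+e₀)·log₁₀(σ'_f/σ'_0) = 0.071×5.1/2.03×log₁₀(71.396/51.553)
    = 0.17837 × 0.14142 = 0.02523 m

S_c ≈ 0.0252 m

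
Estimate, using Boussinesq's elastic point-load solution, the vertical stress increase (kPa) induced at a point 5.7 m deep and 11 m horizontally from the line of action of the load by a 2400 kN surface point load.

Δσ_z ≈ 0.727 kPa

Boussinesq vertical stress below a point load on an elastic half-space:
Δσ_z = 3P/(2πz²) · [1 + (r/z)²]^(−5/2)
r/z = 11/5.7 = 1.9298; [1+(r/z)²]^(−5/2) = 0.020615.
Δσ_z = 3×2400/(2π×5.7²) × 0.020615 = 35.27 × 0.020615 = 0.7271 kPa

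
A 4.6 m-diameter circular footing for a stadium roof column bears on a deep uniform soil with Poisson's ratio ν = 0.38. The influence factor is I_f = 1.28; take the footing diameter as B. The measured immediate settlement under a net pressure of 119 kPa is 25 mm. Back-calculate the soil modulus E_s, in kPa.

S_e = q·B·(1−ν²)/E_s · I_f  ⇒  E_s = q·B·(1−ν²)·I_f / S_e.
E_s = 119 × 4.6 × 0.8556 × 1.28 / 0.025 = 23980 kPa

E_s ≈ 24000 kPa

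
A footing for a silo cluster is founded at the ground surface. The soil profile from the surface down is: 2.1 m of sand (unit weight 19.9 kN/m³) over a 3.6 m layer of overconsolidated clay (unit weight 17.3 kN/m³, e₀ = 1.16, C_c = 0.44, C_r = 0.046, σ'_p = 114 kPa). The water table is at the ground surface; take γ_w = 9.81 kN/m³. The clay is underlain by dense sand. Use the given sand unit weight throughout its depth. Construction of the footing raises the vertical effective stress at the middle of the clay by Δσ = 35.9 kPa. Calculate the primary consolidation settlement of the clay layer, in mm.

Mid-depth of clay below the ground surface: z = 2.1 + 3.6/2 = 3.9 m.
Total vertical stress at mid-clay: σ_v = 19.9×2.1 + 17.3×1.8 = 72.93 kPa.
Pore pressure: u = 9.81×(3.9 − 0) = 38.259 kPa.
Initial effective stress: σ'_0 = σ_v − u = 72.93 − 38.259 = 34.671 kPa.
Final effective stress: σ'_f = 34.671 + 35.9 = 70.571 kPa.
σ'_f = 70.571 ≤ σ'_p = 114 kPa, so the clay remains overconsolidated and only the recompression index applies:
S_c = C_r·H/(1+e₀)·log₁₀(σ'_f/σ'_0) = 0.046×3.6/2.16×log₁₀(70.571/34.671)
    = 0.076668 × 0.30866 = 0.02366 m

S_c ≈ 23.7 mm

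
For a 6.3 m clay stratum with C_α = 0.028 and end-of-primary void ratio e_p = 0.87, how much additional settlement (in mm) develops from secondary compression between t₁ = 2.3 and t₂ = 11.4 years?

S_s ≈ 65.6 mm

Secondary compression: S_s = C_α·H/(1+e_p)·log₁₀(t₂/t₁)
S_s = 0.028×6.3/(1+0.87)×log₁₀(11.4/2.3)
    = 0.09433 × 0.6952 = 0.06558 m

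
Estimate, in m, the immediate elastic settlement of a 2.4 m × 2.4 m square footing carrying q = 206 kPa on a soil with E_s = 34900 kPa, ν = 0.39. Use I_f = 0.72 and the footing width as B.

Immediate (elastic) settlement: S_e = q·B·(1−ν²)/E_s · I_f.
S_e = 206 × 2.4 × (1 − 0.39²) / 34900 × 0.72
    = 206 × 2.4 × 0.8479 / 34900 × 0.72
    = 0.008648 m

S_e ≈ 0.00865 m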